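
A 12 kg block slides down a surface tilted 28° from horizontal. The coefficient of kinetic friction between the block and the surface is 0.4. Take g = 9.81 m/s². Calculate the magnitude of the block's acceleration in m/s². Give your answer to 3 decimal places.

Resolving the weight along the incline: the component pulling the block down the slope is mg sin 28° = 12 × 9.81 × 0.4695 = 55.270 N, and the normal force is N = mg cos 28° = 12 × 9.81 × 0.8829 = 103.935 N.
Kinetic friction acts up the slope with magnitude f = μN = 0.4 × 103.935 = 41.574 N.
Net force along the incline is 55.270 − 41.574 = 13.696 N, so a = 13.696 / 12 = 1.1413 m/s².

1.141 m/s²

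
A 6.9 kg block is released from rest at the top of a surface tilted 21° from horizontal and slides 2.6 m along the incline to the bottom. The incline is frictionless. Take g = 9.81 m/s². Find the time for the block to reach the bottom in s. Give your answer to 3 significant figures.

The weight component along the incline is mg sin 21° = 24.258 N and the normal force is N = mg cos 21° = 63.193 N.
With no friction, a = g sin 21° = 3.5156 m/s².
Starting from rest, L = ½at², so t = √(2L/a) = √(2 × 2.6 / 3.5156) = 1.2162 s.

1.22 s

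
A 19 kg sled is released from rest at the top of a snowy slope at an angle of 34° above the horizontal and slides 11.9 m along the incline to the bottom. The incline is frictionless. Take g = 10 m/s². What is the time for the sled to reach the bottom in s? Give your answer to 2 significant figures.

The weight component along the incline is mg sin 34° = 106.247 N and the normal force is N = mg cos 34° = 157.517 N.
With no friction, a = g sin 34° = 5.5919 m/s².
Starting from rest, L = ½at², so t = √(2L/a) = √(2 × 11.9 / 5.5919) = 2.0630 s.

2.1 s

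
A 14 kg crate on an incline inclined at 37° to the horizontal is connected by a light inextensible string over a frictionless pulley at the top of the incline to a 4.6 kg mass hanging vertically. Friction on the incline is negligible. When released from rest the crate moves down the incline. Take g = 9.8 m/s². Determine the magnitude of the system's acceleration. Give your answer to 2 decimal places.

2.02 m/s²

For the crate on the incline: the weight component along the slope is m₁g sin 37° = 14 × 9.8 × 0.6018 = 82.567 N and the normal force is N = m₁g cos 37° = 109.573 N.
Newton's second law for the crate (down-slope positive): 82.567 − T = 14 a. For the hanging mass (upward positive): T − 4.6 × 9.8 = 4.6 a.
Adding the two equations eliminates T: 37.487 = 18.6 a, so a = 2.0154 m/s².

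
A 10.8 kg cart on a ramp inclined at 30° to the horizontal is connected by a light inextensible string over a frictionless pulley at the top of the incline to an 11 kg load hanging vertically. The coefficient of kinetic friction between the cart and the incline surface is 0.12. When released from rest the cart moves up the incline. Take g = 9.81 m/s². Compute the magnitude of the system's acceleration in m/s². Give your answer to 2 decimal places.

For the cart on the incline: the weight component along the slope is m₁g sin 30° = 10.8 × 9.81 × 0.5000 = 52.974 N and the normal force is N = m₁g cos 30° = 91.754 N.
Kinetic friction opposes the cart's motion up the incline: f = μN = 0.12 × 91.754 = 11.010 N acting down the slope.
Newton's second law for the cart (up-slope positive): T − 52.974 − 11.010 = 10.8 a. For the hanging load (downward positive): 11 × 9.81 − T = 11 a.
Adding the two equations eliminates T: 43.926 = 21.8 a, so a = 2.0150 m/s².

2.01 m/s²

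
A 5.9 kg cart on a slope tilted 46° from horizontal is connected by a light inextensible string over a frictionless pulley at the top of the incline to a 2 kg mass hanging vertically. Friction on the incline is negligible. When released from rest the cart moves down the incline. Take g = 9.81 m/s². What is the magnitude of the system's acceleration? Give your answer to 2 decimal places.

For the cart on the incline: the weight component along the slope is m₁g sin 46° = 5.9 × 9.81 × 0.7193 = 41.632 N and the normal force is N = m₁g cos 46° = 40.206 N.
Newton's second law for the cart (down-slope positive): 41.632 − T = 5.9 a. For the hanging mass (upward positive): T − 2 × 9.81 = 2 a.
Adding the two equations eliminates T: 22.012 = 7.9 a, so a = 2.7863 m/s².

2.79 m/s²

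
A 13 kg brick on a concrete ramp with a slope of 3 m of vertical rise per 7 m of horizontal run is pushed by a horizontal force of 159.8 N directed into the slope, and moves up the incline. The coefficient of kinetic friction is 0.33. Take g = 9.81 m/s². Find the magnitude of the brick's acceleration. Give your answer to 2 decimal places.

2.86 m/s²

The horizontal push has components F cos 23.20° = 159.8 × 0.9191 = 146.872 N up the incline and F sin 23.20° = 159.8 × 0.3939 = 62.945 N pressing into the surface.
The normal force is therefore N = mg cos 23.20° + F sin 23.20° = 117.213 + 62.945 = 180.158 N, and kinetic friction down the slope is μN = 0.33 × 180.158 = 59.452 N.
Along the incline: F cos 23.20° − mg sin 23.20° − μN = ma, so 146.872 − 50.234 − 59.452 = 13 a, giving a = 2.8605 m/s².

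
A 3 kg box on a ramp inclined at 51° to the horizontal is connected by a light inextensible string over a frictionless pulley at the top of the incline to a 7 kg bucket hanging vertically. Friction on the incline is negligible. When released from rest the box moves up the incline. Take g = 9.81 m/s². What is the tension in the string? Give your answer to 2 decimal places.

For the box on the incline: the weight component along the slope is m₁g sin 51° = 3 × 9.81 × 0.7771 = 22.870 N and the normal force is N = m₁g cos 51° = 18.521 N.
Newton's second law for the box (up-slope positive): T − 22.870 = 3 a. For the hanging bucket (downward positive): 7 × 9.81 − T = 7 a.
Adding the two equations eliminates T: 45.800 = 10 a, so a = 4.5800 m/s².
Then from the hanging bucket's equation, T = 7 × (9.81 − 4.5800) = 36.610 N.

36.61 N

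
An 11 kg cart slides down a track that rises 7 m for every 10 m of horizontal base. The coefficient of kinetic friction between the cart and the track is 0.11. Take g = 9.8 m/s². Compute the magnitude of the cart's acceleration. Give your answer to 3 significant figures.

4.74 m/s²

Resolving the weight along the incline: the component pulling the cart down the slope is mg sin 34.99° = 11 × 9.8 × 0.5735 = 61.823 N, and the normal force is N = mg cos 34.99° = 11 × 9.8 × 0.8192 = 88.310 N.
Kinetic friction acts up the slope with magnitude f = μN = 0.11 × 88.310 = 9.714 N.
Net force along the incline is 61.823 − 9.714 = 52.109 N, so a = 52.109 / 11 = 4.7372 m/s².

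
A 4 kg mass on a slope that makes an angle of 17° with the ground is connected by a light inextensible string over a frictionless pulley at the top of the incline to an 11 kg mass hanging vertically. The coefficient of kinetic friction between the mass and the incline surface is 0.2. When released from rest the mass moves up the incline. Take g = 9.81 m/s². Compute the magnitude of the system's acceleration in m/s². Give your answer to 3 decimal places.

5.929 m/s²

For the mass on the incline: the weight component along the slope is m₁g sin 17° = 4 × 9.81 × 0.2924 = 11.474 N and the normal force is N = m₁g cos 17° = 37.525 N.
Kinetic friction opposes the mass's motion up the incline: f = μN = 0.2 × 37.525 = 7.505 N acting down the slope.
Newton's second law for the mass (up-slope positive): T − 11.474 − 7.505 = 4 a. For the hanging mass (downward positive): 11 × 9.81 − T = 11 a.
Adding the two equations eliminates T: 88.931 = 15 a, so a = 5.9287 m/s².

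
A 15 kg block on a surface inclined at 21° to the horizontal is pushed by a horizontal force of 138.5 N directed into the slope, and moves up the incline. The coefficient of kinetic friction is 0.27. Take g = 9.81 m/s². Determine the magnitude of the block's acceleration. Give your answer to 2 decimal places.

1.74 m/s²

The horizontal push has components F cos 21° = 138.5 × 0.9336 = 129.304 N up the incline and F sin 21° = 138.5 × 0.3584 = 49.638 N pressing into the surface.
The normal force is therefore N = mg cos 21° + F sin 21° = 137.379 + 49.638 = 187.017 N, and kinetic friction down the slope is μN = 0.27 × 187.017 = 50.495 N.
Along the incline: F cos 21° − mg sin 21° − μN = ma, so 129.304 − 52.739 − 50.495 = 15 a, giving a = 1.7380 m/s².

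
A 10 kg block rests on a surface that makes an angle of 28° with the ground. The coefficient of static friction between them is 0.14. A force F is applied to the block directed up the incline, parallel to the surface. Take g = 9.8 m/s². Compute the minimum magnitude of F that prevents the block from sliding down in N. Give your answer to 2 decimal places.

The normal force is N = mg cos 28° = 86.529 N. With F at its minimum the block is on the verge of sliding down, so static friction is at its maximum μ_s N = 0.14 × 86.529 = 12.114 N and acts up the slope.
Equilibrium along the incline: F + μ_s N = mg sin 28°, so F = 46.008 − 12.114 = 33.894 N.

33.89 N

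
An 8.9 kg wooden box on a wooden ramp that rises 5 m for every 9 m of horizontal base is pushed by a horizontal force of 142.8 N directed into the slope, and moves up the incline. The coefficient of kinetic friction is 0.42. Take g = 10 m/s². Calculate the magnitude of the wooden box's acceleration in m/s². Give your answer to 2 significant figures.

2.2 m/s²

The horizontal push has components F cos 29.05° = 142.8 × 0.8742 = 124.836 N up the incline and F sin 29.05° = 142.8 × 0.4856 = 69.344 N pressing into the surface.
The normal force is therefore N = mg cos 29.05° + F sin 29.05° = 77.804 + 69.344 = 147.148 N, and kinetic friction down the slope is μN = 0.42 × 147.148 = 61.802 N.
Along the incline: F cos 29.05° − mg sin 29.05° − μN = ma, so 124.836 − 43.218 − 61.802 = 8.9 a, giving a = 2.2265 m/s².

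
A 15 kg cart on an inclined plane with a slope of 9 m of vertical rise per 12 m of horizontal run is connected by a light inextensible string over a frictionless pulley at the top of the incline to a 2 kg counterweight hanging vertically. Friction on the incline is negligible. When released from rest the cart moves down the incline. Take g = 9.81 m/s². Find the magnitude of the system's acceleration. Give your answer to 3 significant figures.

4.04 m/s²

For the cart on the incline: the weight component along the slope is m₁g sin 36.87° = 15 × 9.81 × 0.6000 = 88.290 N and the normal force is N = m₁g cos 36.87° = 117.720 N.
Newton's second law for the cart (down-slope positive): 88.290 − T = 15 a. For the hanging counterweight (upward positive): T − 2 × 9.81 = 2 a.
Adding the two equations eliminates T: 68.670 = 17 a, so a = 4.0394 m/s².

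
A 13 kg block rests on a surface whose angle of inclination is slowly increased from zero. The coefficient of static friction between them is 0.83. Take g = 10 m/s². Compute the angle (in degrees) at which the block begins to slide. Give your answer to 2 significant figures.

At the threshold of sliding, static friction is at its maximum μ_s N and exactly balances the weight component along the incline: mg sin θ = μ_s mg cos θ.
Hence tan θ = μ_s = 0.83, so θ = arctan(0.83) = 39.6927°.

40°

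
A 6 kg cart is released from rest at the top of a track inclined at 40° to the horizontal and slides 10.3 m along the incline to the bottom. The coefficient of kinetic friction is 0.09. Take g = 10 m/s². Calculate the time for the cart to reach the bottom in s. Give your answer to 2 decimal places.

The weight component along the incline is mg sin 40° = 38.567 N and the normal force is N = mg cos 40° = 45.963 N.
Friction up the slope is f = μN = 0.09 × 45.963 = 4.137 N, so the net downslope force is 38.567 − 4.137 = 34.430 N and a = 34.430 / 6 = 5.7383 m/s².
Starting from rest, L = ½at², so t = √(2L/a) = √(2 × 10.3 / 5.7383) = 1.8947 s.

1.89 s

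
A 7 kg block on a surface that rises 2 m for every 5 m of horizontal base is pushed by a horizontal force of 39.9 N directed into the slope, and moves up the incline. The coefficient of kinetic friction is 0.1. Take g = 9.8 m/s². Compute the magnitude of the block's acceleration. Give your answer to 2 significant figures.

The horizontal push has components F cos 21.80° = 39.9 × 0.9285 = 37.047 N up the incline and F sin 21.80° = 39.9 × 0.3714 = 14.819 N pressing into the surface.
The normal force is therefore N = mg cos 21.80° + F sin 21.80° = 63.695 + 14.819 = 78.514 N, and kinetic friction down the slope is μN = 0.1 × 78.514 = 7.851 N.
Along the incline: F cos 21.80° − mg sin 21.80° − μN = ma, so 37.047 − 25.478 − 7.851 = 7 a, giving a = 0.5311 m/s².

0.53 m/s²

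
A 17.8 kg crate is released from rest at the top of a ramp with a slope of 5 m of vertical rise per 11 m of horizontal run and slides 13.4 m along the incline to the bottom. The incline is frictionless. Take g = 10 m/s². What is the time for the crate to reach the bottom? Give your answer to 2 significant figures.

2.5 s

The weight component along the incline is mg sin 24.44° = 73.657 N and the normal force is N = mg cos 24.44° = 162.045 N.
With no friction, a = g sin 24.44° = 4.1380 m/s².
Starting from rest, L = ½at², so t = √(2L/a) = √(2 × 13.4 / 4.1380) = 2.5449 s.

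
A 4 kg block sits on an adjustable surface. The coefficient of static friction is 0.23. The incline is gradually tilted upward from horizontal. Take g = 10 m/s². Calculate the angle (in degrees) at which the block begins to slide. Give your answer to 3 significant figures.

13.0°

At the threshold of sliding, static friction is at its maximum μ_s N and exactly balances the weight component along the incline: mg sin θ = μ_s mg cos θ.
Hence tan θ = μ_s = 0.23, so θ = arctan(0.23) = 12.9528°.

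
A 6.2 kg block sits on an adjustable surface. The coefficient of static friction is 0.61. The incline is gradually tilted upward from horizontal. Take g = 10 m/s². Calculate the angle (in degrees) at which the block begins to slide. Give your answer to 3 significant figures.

At the threshold of sliding, static friction is at its maximum μ_s N and exactly balances the weight component along the incline: mg sin θ = μ_s mg cos θ.
Hence tan θ = μ_s = 0.61, so θ = arctan(0.61) = 31.3832°.

31.4°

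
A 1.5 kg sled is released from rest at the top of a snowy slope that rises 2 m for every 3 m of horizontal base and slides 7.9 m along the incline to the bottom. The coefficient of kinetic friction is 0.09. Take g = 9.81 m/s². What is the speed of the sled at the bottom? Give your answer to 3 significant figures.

The weight component along the incline is mg sin 33.69° = 8.162 N and the normal force is N = mg cos 33.69° = 12.244 N.
Friction up the slope is f = μN = 0.09 × 12.244 = 1.102 N, so the net downslope force is 8.162 − 1.102 = 7.060 N and a = 7.060 / 1.5 = 4.7067 m/s².
Starting from rest over a distance of 7.9 m, v² = 2aL = 2 × 4.7067 × 7.9 = 74.3659, so v = 8.6236 m/s.

8.62 m/s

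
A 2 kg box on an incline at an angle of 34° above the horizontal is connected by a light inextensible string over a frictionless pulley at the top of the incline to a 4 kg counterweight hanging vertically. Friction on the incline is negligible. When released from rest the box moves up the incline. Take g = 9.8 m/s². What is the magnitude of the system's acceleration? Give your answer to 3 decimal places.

4.707 m/s²

For the box on the incline: the weight component along the slope is m₁g sin 34° = 2 × 9.8 × 0.5592 = 10.960 N and the normal force is N = m₁g cos 34° = 16.249 N.
Newton's second law for the box (up-slope positive): T − 10.960 = 2 a. For the hanging counterweight (downward positive): 4 × 9.8 − T = 4 a.
Adding the two equations eliminates T: 28.240 = 6 a, so a = 4.7067 m/s².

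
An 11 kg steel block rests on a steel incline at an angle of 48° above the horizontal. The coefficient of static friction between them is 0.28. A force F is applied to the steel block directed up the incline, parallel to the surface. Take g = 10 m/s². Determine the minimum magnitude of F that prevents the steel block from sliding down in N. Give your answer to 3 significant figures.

The normal force is N = mg cos 48° = 73.604 N. With F at its minimum the steel block is on the verge of sliding down, so static friction is at its maximum μ_s N = 0.28 × 73.604 = 20.609 N and acts up the slope.
Equilibrium along the incline: F + μ_s N = mg sin 48°, so F = 81.746 − 20.609 = 61.137 N.

61.1 N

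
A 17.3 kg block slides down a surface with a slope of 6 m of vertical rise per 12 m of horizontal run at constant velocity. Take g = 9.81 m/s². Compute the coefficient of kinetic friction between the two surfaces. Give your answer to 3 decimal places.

0.500

At constant velocity the net force along the incline is zero: mg sin 26.57° = μ mg cos 26.57°.
So μ = tan 26.57° = 0.4472 / 0.8944 = 0.5000.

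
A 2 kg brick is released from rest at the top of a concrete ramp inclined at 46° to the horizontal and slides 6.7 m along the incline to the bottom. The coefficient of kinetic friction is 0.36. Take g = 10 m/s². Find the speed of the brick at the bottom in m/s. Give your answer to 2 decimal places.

The weight component along the incline is mg sin 46° = 14.387 N and the normal force is N = mg cos 46° = 13.893 N.
Friction up the slope is f = μN = 0.36 × 13.893 = 5.001 N, so the net downslope force is 14.387 − 5.001 = 9.386 N and a = 9.386 / 2 = 4.6930 m/s².
Starting from rest over a distance of 6.7 m, v² = 2aL = 2 × 4.6930 × 6.7 = 62.8862, so v = 7.9301 m/s.

7.93 m/s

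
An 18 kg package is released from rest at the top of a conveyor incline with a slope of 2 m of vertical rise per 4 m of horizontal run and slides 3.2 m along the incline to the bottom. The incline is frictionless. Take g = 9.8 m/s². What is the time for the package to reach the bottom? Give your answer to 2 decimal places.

1.21 s

The weight component along the incline is mg sin 26.57° = 78.888 N and the normal force is N = mg cos 26.57° = 157.777 N.
With no friction, a = g sin 26.57° = 4.3827 m/s².
Starting from rest, L = ½at², so t = √(2L/a) = √(2 × 3.2 / 4.3827) = 1.2084 s.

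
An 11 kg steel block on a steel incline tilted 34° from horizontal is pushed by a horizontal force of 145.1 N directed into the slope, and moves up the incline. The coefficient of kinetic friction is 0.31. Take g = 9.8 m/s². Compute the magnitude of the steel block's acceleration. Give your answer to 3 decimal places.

The horizontal push has components F cos 34° = 145.1 × 0.8290 = 120.288 N up the incline and F sin 34° = 145.1 × 0.5592 = 81.140 N pressing into the surface.
The normal force is therefore N = mg cos 34° + F sin 34° = 89.366 + 81.140 = 170.506 N, and kinetic friction down the slope is μN = 0.31 × 170.506 = 52.857 N.
Along the incline: F cos 34° − mg sin 34° − μN = ma, so 120.288 − 60.282 − 52.857 = 11 a, giving a = 0.6499 m/s².

0.650 m/s²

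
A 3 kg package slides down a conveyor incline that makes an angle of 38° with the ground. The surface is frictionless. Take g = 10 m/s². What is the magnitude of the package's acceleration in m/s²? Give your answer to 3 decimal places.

Resolving the weight along the incline: the component pulling the package down the slope is mg sin 38° = 3 × 10 × 0.6157 = 18.471 N, and the normal force is N = mg cos 38° = 3 × 10 × 0.7880 = 23.640 N.
With no friction the net force along the incline is 18.471 N, so a = g sin 38° = 18.471 / 3 = 6.1570 m/s².

6.157 m/s²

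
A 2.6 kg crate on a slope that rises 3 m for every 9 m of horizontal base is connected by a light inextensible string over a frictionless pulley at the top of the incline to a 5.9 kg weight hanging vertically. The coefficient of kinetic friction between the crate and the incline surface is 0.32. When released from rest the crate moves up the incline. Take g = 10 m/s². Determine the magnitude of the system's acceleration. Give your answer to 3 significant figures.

For the crate on the incline: the weight component along the slope is m₁g sin 18.43° = 2.6 × 10 × 0.3162 = 8.221 N and the normal force is N = m₁g cos 18.43° = 24.666 N.
Kinetic friction opposes the crate's motion up the incline: f = μN = 0.32 × 24.666 = 7.893 N acting down the slope.
Newton's second law for the crate (up-slope positive): T − 8.221 − 7.893 = 2.6 a. For the hanging weight (downward positive): 5.9 × 10 − T = 5.9 a.
Adding the two equations eliminates T: 42.886 = 8.5 a, so a = 5.0454 m/s².

5.05 m/s²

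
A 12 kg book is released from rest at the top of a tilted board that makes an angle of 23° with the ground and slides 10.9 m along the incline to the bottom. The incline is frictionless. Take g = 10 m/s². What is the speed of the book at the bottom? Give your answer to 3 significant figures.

9.23 m/s

The weight component along the incline is mg sin 23° = 46.888 N and the normal force is N = mg cos 23° = 110.461 N.
With no friction, a = g sin 23° = 3.9073 m/s².
Starting from rest over a distance of 10.9 m, v² = 2aL = 2 × 3.9073 × 10.9 = 85.1791, so v = 9.2293 m/s.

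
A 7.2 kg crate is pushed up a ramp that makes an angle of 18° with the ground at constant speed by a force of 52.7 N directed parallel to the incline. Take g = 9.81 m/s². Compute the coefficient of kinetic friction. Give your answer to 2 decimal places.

0.46

At constant speed ΣF = 0 along the incline. The applied 52.7 N acts up the slope; the weight component mg sin 18° = 21.826 N and kinetic friction μN both act down the slope.
So 52.7 = 21.826 + μ × 67.175, giving μ = (52.7 − 21.826) / 67.175 = 0.4596.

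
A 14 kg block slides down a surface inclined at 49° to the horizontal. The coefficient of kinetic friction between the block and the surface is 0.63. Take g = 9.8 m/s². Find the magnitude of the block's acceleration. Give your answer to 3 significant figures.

Resolving the weight along the incline: the component pulling the block down the slope is mg sin 49° = 14 × 9.8 × 0.7547 = 103.545 N, and the normal force is N = mg cos 49° = 14 × 9.8 × 0.6561 = 90.017 N.
Kinetic friction acts up the slope with magnitude f = μN = 0.63 × 90.017 = 56.711 N.
Net force along the incline is 103.545 − 56.711 = 46.834 N, so a = 46.834 / 14 = 3.3453 m/s².

3.35 m/s²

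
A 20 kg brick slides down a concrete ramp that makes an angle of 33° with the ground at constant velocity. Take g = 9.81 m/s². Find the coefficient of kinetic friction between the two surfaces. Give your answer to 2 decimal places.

0.65

At constant velocity the net force along the incline is zero: mg sin 33° = μ mg cos 33°.
So μ = tan 33° = 0.5446 / 0.8387 = 0.6493.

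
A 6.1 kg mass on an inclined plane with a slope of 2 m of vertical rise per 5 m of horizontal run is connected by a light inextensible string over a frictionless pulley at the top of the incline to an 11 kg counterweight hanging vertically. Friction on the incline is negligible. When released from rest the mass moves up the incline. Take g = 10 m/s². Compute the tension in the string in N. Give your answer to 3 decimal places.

For the mass on the incline: the weight component along the slope is m₁g sin 21.80° = 6.1 × 10 × 0.3714 = 22.655 N and the normal force is N = m₁g cos 21.80° = 56.637 N.
Newton's second law for the mass (up-slope positive): T − 22.655 = 6.1 a. For the hanging counterweight (downward positive): 11 × 10 − T = 11 a.
Adding the two equations eliminates T: 87.345 = 17.1 a, so a = 5.1079 m/s².
Then from the hanging counterweight's equation, T = 11 × (10 − 5.1079) = 53.813 N.

53.813 N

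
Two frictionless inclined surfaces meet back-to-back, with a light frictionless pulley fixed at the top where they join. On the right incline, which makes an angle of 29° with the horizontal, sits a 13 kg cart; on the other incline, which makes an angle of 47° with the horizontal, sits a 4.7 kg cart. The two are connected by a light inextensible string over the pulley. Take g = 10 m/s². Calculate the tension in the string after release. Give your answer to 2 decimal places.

41.98 N

Resolve each weight along its own incline: the 13 kg mass has component 13 × 10 × sin 29° = 63.025 N down its slope, and the 4.7 kg mass has 4.7 × 10 × sin 47° = 34.374 N down its slope.
The 13 kg side's 63.025 N exceeds the other side's 34.374 N, so that mass slides down and the 4.7 kg mass slides up. Taking that direction as positive, Newton's second law for the whole system gives 63.025 − 34.374 = (13 + 4.7) a, so a = 28.651 / 17.7 = 1.6187 m/s².
For the 4.7 kg mass (up-slope positive): T − 34.374 = 4.7 × 1.6187, so T = 41.982 N.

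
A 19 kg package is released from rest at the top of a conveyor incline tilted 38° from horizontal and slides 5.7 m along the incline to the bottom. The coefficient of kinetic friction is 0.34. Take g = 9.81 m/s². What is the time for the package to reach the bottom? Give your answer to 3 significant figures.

1.83 s

The weight component along the incline is mg sin 38° = 114.753 N and the normal force is N = mg cos 38° = 146.877 N.
Friction up the slope is f = μN = 0.34 × 146.877 = 49.938 N, so the net downslope force is 114.753 − 49.938 = 64.815 N and a = 64.815 / 19 = 3.4113 m/s².
Starting from rest, L = ½at², so t = √(2L/a) = √(2 × 5.7 / 3.4113) = 1.8281 s.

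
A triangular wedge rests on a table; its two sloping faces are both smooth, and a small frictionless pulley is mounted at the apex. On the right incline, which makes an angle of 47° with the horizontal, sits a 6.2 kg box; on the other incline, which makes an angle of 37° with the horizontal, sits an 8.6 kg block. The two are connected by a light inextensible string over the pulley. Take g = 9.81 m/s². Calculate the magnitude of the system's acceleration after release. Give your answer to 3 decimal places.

0.425 m/s²

Resolve each weight along its own incline: the 6.2 kg mass has component 6.2 × 9.81 × sin 47° = 44.482 N down its slope, and the 8.6 kg mass has 8.6 × 9.81 × sin 37° = 50.773 N down its slope.
The 8.6 kg side's 50.773 N exceeds the other side's 44.482 N, so that mass slides down and the 6.2 kg mass slides up. Taking that direction as positive, Newton's second law for the whole system gives 50.773 − 44.482 = (6.2 + 8.6) a, so a = 6.291 / 14.8 = 0.4251 m/s².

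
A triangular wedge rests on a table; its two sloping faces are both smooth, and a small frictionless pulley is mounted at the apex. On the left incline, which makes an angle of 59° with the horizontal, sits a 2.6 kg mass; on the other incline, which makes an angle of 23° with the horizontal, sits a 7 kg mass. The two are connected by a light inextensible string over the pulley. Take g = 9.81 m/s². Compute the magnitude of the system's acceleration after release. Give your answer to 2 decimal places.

Resolve each weight along its own incline: the 2.6 kg mass has component 2.6 × 9.81 × sin 59° = 21.863 N down its slope, and the 7 kg mass has 7 × 9.81 × sin 23° = 26.832 N down its slope.
The 7 kg side's 26.832 N exceeds the other side's 21.863 N, so that mass slides down and the 2.6 kg mass slides up. Taking that direction as positive, Newton's second law for the whole system gives 26.832 − 21.863 = (2.6 + 7) a, so a = 4.969 / 9.6 = 0.5176 m/s².

0.52 m/s²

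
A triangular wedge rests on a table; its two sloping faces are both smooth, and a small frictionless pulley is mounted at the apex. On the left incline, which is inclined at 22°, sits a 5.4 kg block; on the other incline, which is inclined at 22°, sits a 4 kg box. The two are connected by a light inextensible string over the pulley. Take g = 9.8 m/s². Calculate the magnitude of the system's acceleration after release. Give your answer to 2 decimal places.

0.55 m/s²

Resolve each weight along its own incline: the 5.4 kg mass has component 5.4 × 9.8 × sin 22° = 19.824 N down its slope, and the 4 kg mass has 4 × 9.8 × sin 22° = 14.685 N down its slope.
The 5.4 kg side's 19.824 N exceeds the other side's 14.685 N, so that mass slides down and the 4 kg mass slides up. Taking that direction as positive, Newton's second law for the whole system gives 19.824 − 14.685 = (5.4 + 4) a, so a = 5.139 / 9.4 = 0.5467 m/s².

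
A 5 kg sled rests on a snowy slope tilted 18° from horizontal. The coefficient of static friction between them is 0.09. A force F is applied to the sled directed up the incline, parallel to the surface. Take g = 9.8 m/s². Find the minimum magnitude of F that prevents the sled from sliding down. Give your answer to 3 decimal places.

10.948 N

The normal force is N = mg cos 18° = 46.602 N. With F at its minimum the sled is on the verge of sliding down, so static friction is at its maximum μ_s N = 0.09 × 46.602 = 4.194 N and acts up the slope.
Equilibrium along the incline: F + μ_s N = mg sin 18°, so F = 15.142 − 4.194 = 10.948 N.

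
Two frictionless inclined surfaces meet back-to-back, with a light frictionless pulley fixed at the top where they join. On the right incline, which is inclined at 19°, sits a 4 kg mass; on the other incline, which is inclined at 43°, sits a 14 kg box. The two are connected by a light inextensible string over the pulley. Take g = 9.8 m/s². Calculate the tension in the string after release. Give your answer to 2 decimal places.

Resolve each weight along its own incline: the 4 kg mass has component 4 × 9.8 × sin 19° = 12.762 N down its slope, and the 14 kg mass has 14 × 9.8 × sin 43° = 93.570 N down its slope.
The 14 kg side's 93.570 N exceeds the other side's 12.762 N, so that mass slides down and the 4 kg mass slides up. Taking that direction as positive, Newton's second law for the whole system gives 93.570 − 12.762 = (4 + 14) a, so a = 80.808 / 18 = 4.4893 m/s².
For the 4 kg mass (up-slope positive): T − 12.762 = 4 × 4.4893, so T = 30.719 N.

30.72 N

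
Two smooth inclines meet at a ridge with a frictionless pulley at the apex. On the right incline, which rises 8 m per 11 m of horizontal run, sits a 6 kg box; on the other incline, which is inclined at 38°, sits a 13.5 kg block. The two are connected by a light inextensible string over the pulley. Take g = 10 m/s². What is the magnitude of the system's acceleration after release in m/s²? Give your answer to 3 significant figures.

2.45 m/s²

Resolve each weight along its own incline: the 6 kg mass has component 6 × 10 × sin 36.03° = 35.290 N down its slope, and the 13.5 kg mass has 13.5 × 10 × sin 38° = 83.114 N down its slope.
The 13.5 kg side's 83.114 N exceeds the other side's 35.290 N, so that mass slides down and the 6 kg mass slides up. Taking that direction as positive, Newton's second law for the whole system gives 83.114 − 35.290 = (6 + 13.5) a, so a = 47.824 / 19.5 = 2.4525 m/s².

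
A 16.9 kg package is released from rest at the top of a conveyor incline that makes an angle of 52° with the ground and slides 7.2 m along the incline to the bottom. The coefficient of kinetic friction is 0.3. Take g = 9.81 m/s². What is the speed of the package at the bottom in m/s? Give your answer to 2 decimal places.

The weight component along the incline is mg sin 52° = 130.644 N and the normal force is N = mg cos 52° = 102.070 N.
Friction up the slope is f = μN = 0.3 × 102.070 = 30.621 N, so the net downslope force is 130.644 − 30.621 = 100.023 N and a = 100.023 / 16.9 = 5.9185 m/s².
Starting from rest over a distance of 7.2 m, v² = 2aL = 2 × 5.9185 × 7.2 = 85.2264, so v = 9.2318 m/s.

9.23 m/s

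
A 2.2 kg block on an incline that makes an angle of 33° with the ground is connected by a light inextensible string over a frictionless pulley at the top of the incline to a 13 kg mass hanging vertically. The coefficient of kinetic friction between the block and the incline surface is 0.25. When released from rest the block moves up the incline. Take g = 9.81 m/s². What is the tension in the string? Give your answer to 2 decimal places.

32.38 N

For the block on the incline: the weight component along the slope is m₁g sin 33° = 2.2 × 9.81 × 0.5446 = 11.754 N and the normal force is N = m₁g cos 33° = 18.100 N.
Kinetic friction opposes the block's motion up the incline: f = μN = 0.25 × 18.100 = 4.525 N acting down the slope.
Newton's second law for the block (up-slope positive): T − 11.754 − 4.525 = 2.2 a. For the hanging mass (downward positive): 13 × 9.81 − T = 13 a.
Adding the two equations eliminates T: 111.251 = 15.2 a, so a = 7.3191 m/s².
Then from the hanging mass's equation, T = 13 × (9.81 − 7.3191) = 32.382 N.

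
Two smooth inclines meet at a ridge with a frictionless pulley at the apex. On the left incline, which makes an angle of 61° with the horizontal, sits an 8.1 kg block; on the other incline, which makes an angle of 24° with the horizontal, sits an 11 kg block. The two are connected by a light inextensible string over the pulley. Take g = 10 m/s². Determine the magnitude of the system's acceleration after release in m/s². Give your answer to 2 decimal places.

Resolve each weight along its own incline: the 8.1 kg mass has component 8.1 × 10 × sin 61° = 70.844 N down its slope, and the 11 kg mass has 11 × 10 × sin 24° = 44.741 N down its slope.
The 8.1 kg side's 70.844 N exceeds the other side's 44.741 N, so that mass slides down and the 11 kg mass slides up. Taking that direction as positive, Newton's second law for the whole system gives 70.844 − 44.741 = (8.1 + 11) a, so a = 26.103 / 19.1 = 1.3666 m/s².

1.37 m/s²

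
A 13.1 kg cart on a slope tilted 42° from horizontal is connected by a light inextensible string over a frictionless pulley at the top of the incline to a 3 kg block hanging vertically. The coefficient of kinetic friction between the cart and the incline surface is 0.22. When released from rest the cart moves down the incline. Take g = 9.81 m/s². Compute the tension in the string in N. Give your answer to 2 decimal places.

36.05 N

For the cart on the incline: the weight component along the slope is m₁g sin 42° = 13.1 × 9.81 × 0.6691 = 85.987 N and the normal force is N = m₁g cos 42° = 95.502 N.
Kinetic friction opposes the cart's motion down the incline: f = μN = 0.22 × 95.502 = 21.010 N acting up the slope.
Newton's second law for the cart (down-slope positive): 85.987 − 21.010 − T = 13.1 a. For the hanging block (upward positive): T − 3 × 9.81 = 3 a.
Adding the two equations eliminates T: 35.547 = 16.1 a, so a = 2.2079 m/s².
Then from the hanging block's equation, T = 3 × (9.81 + 2.2079) = 36.054 N.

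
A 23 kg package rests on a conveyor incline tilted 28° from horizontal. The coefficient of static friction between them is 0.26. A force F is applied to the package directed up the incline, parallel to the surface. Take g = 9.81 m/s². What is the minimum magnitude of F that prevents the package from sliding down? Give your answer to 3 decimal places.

The normal force is N = mg cos 28° = 199.219 N. With F at its minimum the package is on the verge of sliding down, so static friction is at its maximum μ_s N = 0.26 × 199.219 = 51.797 N and acts up the slope.
Equilibrium along the incline: F + μ_s N = mg sin 28°, so F = 105.927 − 51.797 = 54.130 N.

54.130 N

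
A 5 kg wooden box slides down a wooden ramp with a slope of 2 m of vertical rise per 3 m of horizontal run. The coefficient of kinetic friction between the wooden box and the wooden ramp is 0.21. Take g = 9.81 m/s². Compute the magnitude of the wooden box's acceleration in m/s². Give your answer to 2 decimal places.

Resolving the weight along the incline: the component pulling the wooden box down the slope is mg sin 33.69° = 5 × 9.81 × 0.5547 = 27.208 N, and the normal force is N = mg cos 33.69° = 5 × 9.81 × 0.8321 = 40.815 N.
Kinetic friction acts up the slope with magnitude f = μN = 0.21 × 40.815 = 8.571 N.
Net force along the incline is 27.208 − 8.571 = 18.637 N, so a = 18.637 / 5 = 3.7274 m/s².

3.73 m/s²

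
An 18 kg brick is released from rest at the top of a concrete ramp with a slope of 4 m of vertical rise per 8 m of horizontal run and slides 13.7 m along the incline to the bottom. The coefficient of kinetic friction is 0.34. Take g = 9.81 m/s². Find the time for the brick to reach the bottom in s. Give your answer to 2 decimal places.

The weight component along the incline is mg sin 26.57° = 78.969 N and the normal force is N = mg cos 26.57° = 157.938 N.
Friction up the slope is f = μN = 0.34 × 157.938 = 53.699 N, so the net downslope force is 78.969 − 53.699 = 25.270 N and a = 25.270 / 18 = 1.4039 m/s².
Starting from rest, L = ½at², so t = √(2L/a) = √(2 × 13.7 / 1.4039) = 4.4178 s.

4.42 s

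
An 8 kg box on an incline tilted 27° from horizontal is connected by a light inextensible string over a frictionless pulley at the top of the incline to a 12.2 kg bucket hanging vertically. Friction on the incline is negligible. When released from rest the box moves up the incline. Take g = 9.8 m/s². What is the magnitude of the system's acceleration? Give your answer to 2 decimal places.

4.16 m/s²

For the box on the incline: the weight component along the slope is m₁g sin 27° = 8 × 9.8 × 0.4540 = 35.594 N and the normal force is N = m₁g cos 27° = 69.855 N.
Newton's second law for the box (up-slope positive): T − 35.594 = 8 a. For the hanging bucket (downward positive): 12.2 × 9.8 − T = 12.2 a.
Adding the two equations eliminates T: 83.966 = 20.2 a, so a = 4.1567 m/s².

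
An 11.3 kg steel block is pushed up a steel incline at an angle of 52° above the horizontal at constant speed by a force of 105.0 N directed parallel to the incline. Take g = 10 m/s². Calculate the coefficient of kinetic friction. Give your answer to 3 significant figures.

0.229

At constant speed ΣF = 0 along the incline. The applied 105.0 N acts up the slope; the weight component mg sin 52° = 89.045 N and kinetic friction μN both act down the slope.
So 105.0 = 89.045 + μ × 69.570, giving μ = (105.0 − 89.045) / 69.570 = 0.2293.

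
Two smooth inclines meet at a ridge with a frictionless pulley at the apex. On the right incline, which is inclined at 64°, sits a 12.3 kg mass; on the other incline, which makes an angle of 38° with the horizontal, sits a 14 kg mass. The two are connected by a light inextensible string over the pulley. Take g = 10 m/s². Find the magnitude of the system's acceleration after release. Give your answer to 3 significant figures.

0.926 m/s²

Resolve each weight along its own incline: the 12.3 kg mass has component 12.3 × 10 × sin 64° = 110.552 N down its slope, and the 14 kg mass has 14 × 10 × sin 38° = 86.193 N down its slope.
The 12.3 kg side's 110.552 N exceeds the other side's 86.193 N, so that mass slides down and the 14 kg mass slides up. Taking that direction as positive, Newton's second law for the whole system gives 110.552 − 86.193 = (12.3 + 14) a, so a = 24.359 / 26.3 = 0.9262 m/s².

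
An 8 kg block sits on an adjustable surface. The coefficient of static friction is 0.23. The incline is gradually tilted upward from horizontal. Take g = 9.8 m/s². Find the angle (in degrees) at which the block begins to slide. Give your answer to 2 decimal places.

At the threshold of sliding, static friction is at its maximum μ_s N and exactly balances the weight component along the incline: mg sin θ = μ_s mg cos θ.
Hence tan θ = μ_s = 0.23, so θ = arctan(0.23) = 12.9528°.

12.95°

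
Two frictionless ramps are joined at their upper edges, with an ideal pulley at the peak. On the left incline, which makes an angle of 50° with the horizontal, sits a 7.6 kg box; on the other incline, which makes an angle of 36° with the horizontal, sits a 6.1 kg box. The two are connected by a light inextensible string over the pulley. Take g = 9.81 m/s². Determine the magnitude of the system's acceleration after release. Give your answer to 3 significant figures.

Resolve each weight along its own incline: the 7.6 kg mass has component 7.6 × 9.81 × sin 50° = 57.113 N down its slope, and the 6.1 kg mass has 6.1 × 9.81 × sin 36° = 35.174 N down its slope.
The 7.6 kg side's 57.113 N exceeds the other side's 35.174 N, so that mass slides down and the 6.1 kg mass slides up. Taking that direction as positive, Newton's second law for the whole system gives 57.113 − 35.174 = (7.6 + 6.1) a, so a = 21.939 / 13.7 = 1.6014 m/s².

1.60 m/s²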